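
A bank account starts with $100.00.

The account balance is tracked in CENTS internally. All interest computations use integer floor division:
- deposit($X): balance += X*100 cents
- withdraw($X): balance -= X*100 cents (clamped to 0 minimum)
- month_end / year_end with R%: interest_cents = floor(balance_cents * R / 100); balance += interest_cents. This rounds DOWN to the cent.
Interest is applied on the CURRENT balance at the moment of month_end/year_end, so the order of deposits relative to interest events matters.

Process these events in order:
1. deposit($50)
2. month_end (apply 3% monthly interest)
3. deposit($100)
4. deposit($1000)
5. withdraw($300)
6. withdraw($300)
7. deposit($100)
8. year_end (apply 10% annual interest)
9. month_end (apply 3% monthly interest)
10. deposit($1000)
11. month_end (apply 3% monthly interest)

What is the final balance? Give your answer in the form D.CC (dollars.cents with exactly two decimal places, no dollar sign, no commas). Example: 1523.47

Answer: 1910.48

Derivation:
After 1 (deposit($50)): balance=$150.00 total_interest=$0.00
After 2 (month_end (apply 3% monthly interest)): balance=$154.50 total_interest=$4.50
After 3 (deposit($100)): balance=$254.50 total_interest=$4.50
After 4 (deposit($1000)): balance=$1254.50 total_interest=$4.50
After 5 (withdraw($300)): balance=$954.50 total_interest=$4.50
After 6 (withdraw($300)): balance=$654.50 total_interest=$4.50
After 7 (deposit($100)): balance=$754.50 total_interest=$4.50
After 8 (year_end (apply 10% annual interest)): balance=$829.95 total_interest=$79.95
After 9 (month_end (apply 3% monthly interest)): balance=$854.84 total_interest=$104.84
After 10 (deposit($1000)): balance=$1854.84 total_interest=$104.84
After 11 (month_end (apply 3% monthly interest)): balance=$1910.48 total_interest=$160.48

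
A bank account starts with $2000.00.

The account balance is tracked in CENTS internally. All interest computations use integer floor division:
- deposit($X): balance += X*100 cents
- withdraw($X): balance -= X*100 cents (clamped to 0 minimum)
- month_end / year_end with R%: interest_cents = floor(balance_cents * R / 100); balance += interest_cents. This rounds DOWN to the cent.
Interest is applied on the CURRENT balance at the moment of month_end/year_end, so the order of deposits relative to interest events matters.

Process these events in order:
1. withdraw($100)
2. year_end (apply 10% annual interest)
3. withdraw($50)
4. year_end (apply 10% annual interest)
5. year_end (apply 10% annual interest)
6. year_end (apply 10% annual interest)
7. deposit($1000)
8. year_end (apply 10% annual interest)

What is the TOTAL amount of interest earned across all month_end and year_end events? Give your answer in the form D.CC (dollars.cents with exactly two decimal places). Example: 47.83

Answer: 1236.76

Derivation:
After 1 (withdraw($100)): balance=$1900.00 total_interest=$0.00
After 2 (year_end (apply 10% annual interest)): balance=$2090.00 total_interest=$190.00
After 3 (withdraw($50)): balance=$2040.00 total_interest=$190.00
After 4 (year_end (apply 10% annual interest)): balance=$2244.00 total_interest=$394.00
After 5 (year_end (apply 10% annual interest)): balance=$2468.40 total_interest=$618.40
After 6 (year_end (apply 10% annual interest)): balance=$2715.24 total_interest=$865.24
After 7 (deposit($1000)): balance=$3715.24 total_interest=$865.24
After 8 (year_end (apply 10% annual interest)): balance=$4086.76 total_interest=$1236.76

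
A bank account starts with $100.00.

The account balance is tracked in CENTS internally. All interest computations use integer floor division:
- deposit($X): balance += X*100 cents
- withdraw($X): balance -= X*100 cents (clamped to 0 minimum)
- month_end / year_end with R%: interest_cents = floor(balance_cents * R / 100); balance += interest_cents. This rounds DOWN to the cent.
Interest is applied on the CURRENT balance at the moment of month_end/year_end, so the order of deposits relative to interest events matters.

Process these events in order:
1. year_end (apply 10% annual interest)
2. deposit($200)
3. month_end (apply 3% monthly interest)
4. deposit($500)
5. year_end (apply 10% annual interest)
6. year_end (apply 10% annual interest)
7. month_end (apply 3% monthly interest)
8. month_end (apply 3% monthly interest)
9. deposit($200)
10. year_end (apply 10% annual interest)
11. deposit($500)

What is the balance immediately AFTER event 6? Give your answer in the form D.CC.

After 1 (year_end (apply 10% annual interest)): balance=$110.00 total_interest=$10.00
After 2 (deposit($200)): balance=$310.00 total_interest=$10.00
After 3 (month_end (apply 3% monthly interest)): balance=$319.30 total_interest=$19.30
After 4 (deposit($500)): balance=$819.30 total_interest=$19.30
After 5 (year_end (apply 10% annual interest)): balance=$901.23 total_interest=$101.23
After 6 (year_end (apply 10% annual interest)): balance=$991.35 total_interest=$191.35

Answer: 991.35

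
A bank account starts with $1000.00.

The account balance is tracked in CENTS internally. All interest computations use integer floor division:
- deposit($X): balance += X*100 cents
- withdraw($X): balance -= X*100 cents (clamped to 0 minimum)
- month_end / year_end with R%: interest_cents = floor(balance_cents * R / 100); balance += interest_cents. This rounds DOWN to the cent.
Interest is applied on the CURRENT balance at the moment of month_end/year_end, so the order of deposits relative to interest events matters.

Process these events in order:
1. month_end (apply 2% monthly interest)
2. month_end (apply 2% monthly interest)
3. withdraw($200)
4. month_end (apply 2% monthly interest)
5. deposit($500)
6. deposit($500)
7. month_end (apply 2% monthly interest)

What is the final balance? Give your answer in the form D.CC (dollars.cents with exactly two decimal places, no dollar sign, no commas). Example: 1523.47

After 1 (month_end (apply 2% monthly interest)): balance=$1020.00 total_interest=$20.00
After 2 (month_end (apply 2% monthly interest)): balance=$1040.40 total_interest=$40.40
After 3 (withdraw($200)): balance=$840.40 total_interest=$40.40
After 4 (month_end (apply 2% monthly interest)): balance=$857.20 total_interest=$57.20
After 5 (deposit($500)): balance=$1357.20 total_interest=$57.20
After 6 (deposit($500)): balance=$1857.20 total_interest=$57.20
After 7 (month_end (apply 2% monthly interest)): balance=$1894.34 total_interest=$94.34

Answer: 1894.34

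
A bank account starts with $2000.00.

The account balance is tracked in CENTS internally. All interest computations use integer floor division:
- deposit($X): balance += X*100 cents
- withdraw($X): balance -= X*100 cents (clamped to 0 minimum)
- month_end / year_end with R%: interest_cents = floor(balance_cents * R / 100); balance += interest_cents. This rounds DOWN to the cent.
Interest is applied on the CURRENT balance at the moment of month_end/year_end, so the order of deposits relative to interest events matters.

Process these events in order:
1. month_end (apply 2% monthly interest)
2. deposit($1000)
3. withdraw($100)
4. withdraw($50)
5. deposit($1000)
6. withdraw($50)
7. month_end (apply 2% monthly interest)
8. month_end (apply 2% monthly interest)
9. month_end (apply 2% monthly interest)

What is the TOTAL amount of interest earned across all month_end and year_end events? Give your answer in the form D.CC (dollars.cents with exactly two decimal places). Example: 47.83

After 1 (month_end (apply 2% monthly interest)): balance=$2040.00 total_interest=$40.00
After 2 (deposit($1000)): balance=$3040.00 total_interest=$40.00
After 3 (withdraw($100)): balance=$2940.00 total_interest=$40.00
After 4 (withdraw($50)): balance=$2890.00 total_interest=$40.00
After 5 (deposit($1000)): balance=$3890.00 total_interest=$40.00
After 6 (withdraw($50)): balance=$3840.00 total_interest=$40.00
After 7 (month_end (apply 2% monthly interest)): balance=$3916.80 total_interest=$116.80
After 8 (month_end (apply 2% monthly interest)): balance=$3995.13 total_interest=$195.13
After 9 (month_end (apply 2% monthly interest)): balance=$4075.03 total_interest=$275.03

Answer: 275.03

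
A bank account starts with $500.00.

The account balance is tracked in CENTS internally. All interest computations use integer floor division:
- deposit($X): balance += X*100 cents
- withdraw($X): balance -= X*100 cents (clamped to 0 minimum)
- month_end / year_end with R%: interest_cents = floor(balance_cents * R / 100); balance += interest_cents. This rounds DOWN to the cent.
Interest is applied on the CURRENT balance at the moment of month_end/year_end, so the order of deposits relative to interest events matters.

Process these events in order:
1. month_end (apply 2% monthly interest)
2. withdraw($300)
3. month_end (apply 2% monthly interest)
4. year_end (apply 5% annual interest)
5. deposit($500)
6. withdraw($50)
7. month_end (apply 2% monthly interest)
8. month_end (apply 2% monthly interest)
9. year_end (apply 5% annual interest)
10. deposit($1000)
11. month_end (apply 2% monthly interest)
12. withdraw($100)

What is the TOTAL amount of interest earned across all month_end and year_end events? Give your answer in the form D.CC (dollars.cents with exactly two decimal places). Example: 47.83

After 1 (month_end (apply 2% monthly interest)): balance=$510.00 total_interest=$10.00
After 2 (withdraw($300)): balance=$210.00 total_interest=$10.00
After 3 (month_end (apply 2% monthly interest)): balance=$214.20 total_interest=$14.20
After 4 (year_end (apply 5% annual interest)): balance=$224.91 total_interest=$24.91
After 5 (deposit($500)): balance=$724.91 total_interest=$24.91
After 6 (withdraw($50)): balance=$674.91 total_interest=$24.91
After 7 (month_end (apply 2% monthly interest)): balance=$688.40 total_interest=$38.40
After 8 (month_end (apply 2% monthly interest)): balance=$702.16 total_interest=$52.16
After 9 (year_end (apply 5% annual interest)): balance=$737.26 total_interest=$87.26
After 10 (deposit($1000)): balance=$1737.26 total_interest=$87.26
After 11 (month_end (apply 2% monthly interest)): balance=$1772.00 total_interest=$122.00
After 12 (withdraw($100)): balance=$1672.00 total_interest=$122.00

Answer: 122.00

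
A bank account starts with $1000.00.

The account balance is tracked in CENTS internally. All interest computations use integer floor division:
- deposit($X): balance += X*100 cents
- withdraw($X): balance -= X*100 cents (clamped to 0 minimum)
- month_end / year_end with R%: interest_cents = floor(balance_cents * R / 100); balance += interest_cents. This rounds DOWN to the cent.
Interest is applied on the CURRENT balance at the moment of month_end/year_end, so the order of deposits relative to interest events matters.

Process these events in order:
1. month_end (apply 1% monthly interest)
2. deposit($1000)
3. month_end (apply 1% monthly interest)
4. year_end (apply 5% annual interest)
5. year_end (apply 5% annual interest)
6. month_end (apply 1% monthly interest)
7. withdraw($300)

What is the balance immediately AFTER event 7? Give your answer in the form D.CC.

After 1 (month_end (apply 1% monthly interest)): balance=$1010.00 total_interest=$10.00
After 2 (deposit($1000)): balance=$2010.00 total_interest=$10.00
After 3 (month_end (apply 1% monthly interest)): balance=$2030.10 total_interest=$30.10
After 4 (year_end (apply 5% annual interest)): balance=$2131.60 total_interest=$131.60
After 5 (year_end (apply 5% annual interest)): balance=$2238.18 total_interest=$238.18
After 6 (month_end (apply 1% monthly interest)): balance=$2260.56 total_interest=$260.56
After 7 (withdraw($300)): balance=$1960.56 total_interest=$260.56

Answer: 1960.56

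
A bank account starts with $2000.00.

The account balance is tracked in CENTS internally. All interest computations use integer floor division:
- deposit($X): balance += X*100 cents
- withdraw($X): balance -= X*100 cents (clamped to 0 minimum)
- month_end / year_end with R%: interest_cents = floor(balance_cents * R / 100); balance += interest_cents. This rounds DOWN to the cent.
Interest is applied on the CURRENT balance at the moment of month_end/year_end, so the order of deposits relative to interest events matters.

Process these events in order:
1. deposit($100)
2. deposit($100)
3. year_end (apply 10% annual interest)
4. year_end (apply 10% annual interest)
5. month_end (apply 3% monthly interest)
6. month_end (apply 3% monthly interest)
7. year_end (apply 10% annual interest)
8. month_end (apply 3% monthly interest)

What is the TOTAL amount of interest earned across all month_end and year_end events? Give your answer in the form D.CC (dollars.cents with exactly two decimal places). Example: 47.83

After 1 (deposit($100)): balance=$2100.00 total_interest=$0.00
After 2 (deposit($100)): balance=$2200.00 total_interest=$0.00
After 3 (year_end (apply 10% annual interest)): balance=$2420.00 total_interest=$220.00
After 4 (year_end (apply 10% annual interest)): balance=$2662.00 total_interest=$462.00
After 5 (month_end (apply 3% monthly interest)): balance=$2741.86 total_interest=$541.86
After 6 (month_end (apply 3% monthly interest)): balance=$2824.11 total_interest=$624.11
After 7 (year_end (apply 10% annual interest)): balance=$3106.52 total_interest=$906.52
After 8 (month_end (apply 3% monthly interest)): balance=$3199.71 total_interest=$999.71

Answer: 999.71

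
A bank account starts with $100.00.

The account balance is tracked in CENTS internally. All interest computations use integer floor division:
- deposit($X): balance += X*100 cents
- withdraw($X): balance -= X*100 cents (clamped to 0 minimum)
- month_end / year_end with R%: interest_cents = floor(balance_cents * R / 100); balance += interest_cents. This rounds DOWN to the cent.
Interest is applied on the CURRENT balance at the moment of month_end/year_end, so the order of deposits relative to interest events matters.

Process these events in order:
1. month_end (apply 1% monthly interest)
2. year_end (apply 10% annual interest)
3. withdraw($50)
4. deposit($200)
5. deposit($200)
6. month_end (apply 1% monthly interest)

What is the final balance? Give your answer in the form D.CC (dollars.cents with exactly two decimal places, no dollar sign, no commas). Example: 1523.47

After 1 (month_end (apply 1% monthly interest)): balance=$101.00 total_interest=$1.00
After 2 (year_end (apply 10% annual interest)): balance=$111.10 total_interest=$11.10
After 3 (withdraw($50)): balance=$61.10 total_interest=$11.10
After 4 (deposit($200)): balance=$261.10 total_interest=$11.10
After 5 (deposit($200)): balance=$461.10 total_interest=$11.10
After 6 (month_end (apply 1% monthly interest)): balance=$465.71 total_interest=$15.71

Answer: 465.71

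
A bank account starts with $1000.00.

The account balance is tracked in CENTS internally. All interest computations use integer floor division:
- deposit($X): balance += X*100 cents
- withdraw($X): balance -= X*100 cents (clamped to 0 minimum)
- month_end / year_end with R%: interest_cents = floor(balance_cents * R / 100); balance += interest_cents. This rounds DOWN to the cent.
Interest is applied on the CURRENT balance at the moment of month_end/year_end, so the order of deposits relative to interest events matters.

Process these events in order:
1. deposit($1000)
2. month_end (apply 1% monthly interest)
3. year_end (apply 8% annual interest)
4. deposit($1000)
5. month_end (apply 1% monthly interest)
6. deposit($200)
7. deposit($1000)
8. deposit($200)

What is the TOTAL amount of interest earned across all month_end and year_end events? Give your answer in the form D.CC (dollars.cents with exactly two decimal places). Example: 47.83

Answer: 213.41

Derivation:
After 1 (deposit($1000)): balance=$2000.00 total_interest=$0.00
After 2 (month_end (apply 1% monthly interest)): balance=$2020.00 total_interest=$20.00
After 3 (year_end (apply 8% annual interest)): balance=$2181.60 total_interest=$181.60
After 4 (deposit($1000)): balance=$3181.60 total_interest=$181.60
After 5 (month_end (apply 1% monthly interest)): balance=$3213.41 total_interest=$213.41
After 6 (deposit($200)): balance=$3413.41 total_interest=$213.41
After 7 (deposit($1000)): balance=$4413.41 total_interest=$213.41
After 8 (deposit($200)): balance=$4613.41 total_interest=$213.41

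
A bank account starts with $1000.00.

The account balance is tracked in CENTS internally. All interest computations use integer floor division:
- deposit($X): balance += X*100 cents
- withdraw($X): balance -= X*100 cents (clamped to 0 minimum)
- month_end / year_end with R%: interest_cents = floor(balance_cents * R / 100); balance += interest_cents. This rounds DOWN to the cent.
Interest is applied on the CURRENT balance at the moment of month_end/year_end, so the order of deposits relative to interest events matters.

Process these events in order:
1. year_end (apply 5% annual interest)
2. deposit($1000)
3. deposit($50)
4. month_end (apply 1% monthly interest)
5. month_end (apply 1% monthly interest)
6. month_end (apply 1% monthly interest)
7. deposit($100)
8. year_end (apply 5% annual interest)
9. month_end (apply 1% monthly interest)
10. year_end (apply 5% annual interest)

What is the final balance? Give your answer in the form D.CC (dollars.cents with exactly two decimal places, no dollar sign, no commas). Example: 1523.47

Answer: 2520.59

Derivation:
After 1 (year_end (apply 5% annual interest)): balance=$1050.00 total_interest=$50.00
After 2 (deposit($1000)): balance=$2050.00 total_interest=$50.00
After 3 (deposit($50)): balance=$2100.00 total_interest=$50.00
After 4 (month_end (apply 1% monthly interest)): balance=$2121.00 total_interest=$71.00
After 5 (month_end (apply 1% monthly interest)): balance=$2142.21 total_interest=$92.21
After 6 (month_end (apply 1% monthly interest)): balance=$2163.63 total_interest=$113.63
After 7 (deposit($100)): balance=$2263.63 total_interest=$113.63
After 8 (year_end (apply 5% annual interest)): balance=$2376.81 total_interest=$226.81
After 9 (month_end (apply 1% monthly interest)): balance=$2400.57 total_interest=$250.57
After 10 (year_end (apply 5% annual interest)): balance=$2520.59 total_interest=$370.59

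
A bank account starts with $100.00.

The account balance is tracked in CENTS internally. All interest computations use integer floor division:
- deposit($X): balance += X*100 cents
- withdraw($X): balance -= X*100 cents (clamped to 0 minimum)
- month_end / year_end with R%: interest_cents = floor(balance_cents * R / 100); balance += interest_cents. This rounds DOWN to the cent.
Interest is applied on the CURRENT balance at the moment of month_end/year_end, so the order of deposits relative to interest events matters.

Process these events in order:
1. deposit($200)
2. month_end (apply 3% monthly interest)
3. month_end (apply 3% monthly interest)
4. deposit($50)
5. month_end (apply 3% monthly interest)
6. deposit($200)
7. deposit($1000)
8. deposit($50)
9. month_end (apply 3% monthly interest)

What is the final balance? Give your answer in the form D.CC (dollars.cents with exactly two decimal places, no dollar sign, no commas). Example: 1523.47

Answer: 1678.18

Derivation:
After 1 (deposit($200)): balance=$300.00 total_interest=$0.00
After 2 (month_end (apply 3% monthly interest)): balance=$309.00 total_interest=$9.00
After 3 (month_end (apply 3% monthly interest)): balance=$318.27 total_interest=$18.27
After 4 (deposit($50)): balance=$368.27 total_interest=$18.27
After 5 (month_end (apply 3% monthly interest)): balance=$379.31 total_interest=$29.31
After 6 (deposit($200)): balance=$579.31 total_interest=$29.31
After 7 (deposit($1000)): balance=$1579.31 total_interest=$29.31
After 8 (deposit($50)): balance=$1629.31 total_interest=$29.31
After 9 (month_end (apply 3% monthly interest)): balance=$1678.18 total_interest=$78.18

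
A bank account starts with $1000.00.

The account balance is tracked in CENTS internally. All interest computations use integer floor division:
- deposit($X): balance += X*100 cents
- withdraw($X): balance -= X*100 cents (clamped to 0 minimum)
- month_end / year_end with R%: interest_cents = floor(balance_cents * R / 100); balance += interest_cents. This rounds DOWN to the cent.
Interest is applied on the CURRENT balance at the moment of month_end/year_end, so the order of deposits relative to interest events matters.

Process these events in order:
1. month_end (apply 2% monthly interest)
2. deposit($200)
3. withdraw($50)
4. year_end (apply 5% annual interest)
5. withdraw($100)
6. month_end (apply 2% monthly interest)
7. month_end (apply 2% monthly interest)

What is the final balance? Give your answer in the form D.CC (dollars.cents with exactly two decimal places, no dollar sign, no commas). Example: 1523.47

Answer: 1174.09

Derivation:
After 1 (month_end (apply 2% monthly interest)): balance=$1020.00 total_interest=$20.00
After 2 (deposit($200)): balance=$1220.00 total_interest=$20.00
After 3 (withdraw($50)): balance=$1170.00 total_interest=$20.00
After 4 (year_end (apply 5% annual interest)): balance=$1228.50 total_interest=$78.50
After 5 (withdraw($100)): balance=$1128.50 total_interest=$78.50
After 6 (month_end (apply 2% monthly interest)): balance=$1151.07 total_interest=$101.07
After 7 (month_end (apply 2% monthly interest)): balance=$1174.09 total_interest=$124.09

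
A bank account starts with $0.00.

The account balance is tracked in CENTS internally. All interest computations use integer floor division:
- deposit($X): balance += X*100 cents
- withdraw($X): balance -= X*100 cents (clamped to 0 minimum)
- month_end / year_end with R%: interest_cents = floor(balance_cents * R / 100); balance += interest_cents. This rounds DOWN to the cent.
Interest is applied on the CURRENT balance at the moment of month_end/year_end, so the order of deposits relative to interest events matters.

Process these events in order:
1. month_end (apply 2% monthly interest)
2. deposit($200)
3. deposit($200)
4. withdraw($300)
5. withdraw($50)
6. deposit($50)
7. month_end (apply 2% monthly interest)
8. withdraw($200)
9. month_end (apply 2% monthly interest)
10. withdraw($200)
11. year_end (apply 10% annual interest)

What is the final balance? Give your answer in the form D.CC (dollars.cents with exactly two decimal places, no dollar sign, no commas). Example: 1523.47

Answer: 0.00

Derivation:
After 1 (month_end (apply 2% monthly interest)): balance=$0.00 total_interest=$0.00
After 2 (deposit($200)): balance=$200.00 total_interest=$0.00
After 3 (deposit($200)): balance=$400.00 total_interest=$0.00
After 4 (withdraw($300)): balance=$100.00 total_interest=$0.00
After 5 (withdraw($50)): balance=$50.00 total_interest=$0.00
After 6 (deposit($50)): balance=$100.00 total_interest=$0.00
After 7 (month_end (apply 2% monthly interest)): balance=$102.00 total_interest=$2.00
After 8 (withdraw($200)): balance=$0.00 total_interest=$2.00
After 9 (month_end (apply 2% monthly interest)): balance=$0.00 total_interest=$2.00
After 10 (withdraw($200)): balance=$0.00 total_interest=$2.00
After 11 (year_end (apply 10% annual interest)): balance=$0.00 total_interest=$2.00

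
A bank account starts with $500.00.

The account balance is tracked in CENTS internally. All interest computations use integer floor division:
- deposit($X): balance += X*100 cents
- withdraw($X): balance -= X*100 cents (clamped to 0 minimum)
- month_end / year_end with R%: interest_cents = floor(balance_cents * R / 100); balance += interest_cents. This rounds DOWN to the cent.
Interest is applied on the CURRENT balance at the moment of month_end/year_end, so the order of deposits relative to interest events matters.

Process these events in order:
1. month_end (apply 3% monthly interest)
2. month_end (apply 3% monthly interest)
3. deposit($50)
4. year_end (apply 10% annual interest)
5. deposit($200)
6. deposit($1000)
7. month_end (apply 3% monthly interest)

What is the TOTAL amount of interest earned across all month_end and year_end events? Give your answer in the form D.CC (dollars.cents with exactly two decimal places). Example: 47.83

Answer: 143.64

Derivation:
After 1 (month_end (apply 3% monthly interest)): balance=$515.00 total_interest=$15.00
After 2 (month_end (apply 3% monthly interest)): balance=$530.45 total_interest=$30.45
After 3 (deposit($50)): balance=$580.45 total_interest=$30.45
After 4 (year_end (apply 10% annual interest)): balance=$638.49 total_interest=$88.49
After 5 (deposit($200)): balance=$838.49 total_interest=$88.49
After 6 (deposit($1000)): balance=$1838.49 total_interest=$88.49
After 7 (month_end (apply 3% monthly interest)): balance=$1893.64 total_interest=$143.64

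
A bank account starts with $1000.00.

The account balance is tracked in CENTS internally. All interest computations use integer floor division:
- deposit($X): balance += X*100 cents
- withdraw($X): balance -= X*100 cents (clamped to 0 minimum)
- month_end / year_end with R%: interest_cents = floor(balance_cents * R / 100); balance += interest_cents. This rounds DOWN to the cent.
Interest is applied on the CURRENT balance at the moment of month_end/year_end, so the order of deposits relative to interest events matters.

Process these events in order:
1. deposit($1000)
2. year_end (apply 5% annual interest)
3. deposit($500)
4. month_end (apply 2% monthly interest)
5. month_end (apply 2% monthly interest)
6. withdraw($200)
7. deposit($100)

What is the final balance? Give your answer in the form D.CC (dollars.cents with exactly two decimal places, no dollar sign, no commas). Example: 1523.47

Answer: 2605.04

Derivation:
After 1 (deposit($1000)): balance=$2000.00 total_interest=$0.00
After 2 (year_end (apply 5% annual interest)): balance=$2100.00 total_interest=$100.00
After 3 (deposit($500)): balance=$2600.00 total_interest=$100.00
After 4 (month_end (apply 2% monthly interest)): balance=$2652.00 total_interest=$152.00
After 5 (month_end (apply 2% monthly interest)): balance=$2705.04 total_interest=$205.04
After 6 (withdraw($200)): balance=$2505.04 total_interest=$205.04
After 7 (deposit($100)): balance=$2605.04 total_interest=$205.04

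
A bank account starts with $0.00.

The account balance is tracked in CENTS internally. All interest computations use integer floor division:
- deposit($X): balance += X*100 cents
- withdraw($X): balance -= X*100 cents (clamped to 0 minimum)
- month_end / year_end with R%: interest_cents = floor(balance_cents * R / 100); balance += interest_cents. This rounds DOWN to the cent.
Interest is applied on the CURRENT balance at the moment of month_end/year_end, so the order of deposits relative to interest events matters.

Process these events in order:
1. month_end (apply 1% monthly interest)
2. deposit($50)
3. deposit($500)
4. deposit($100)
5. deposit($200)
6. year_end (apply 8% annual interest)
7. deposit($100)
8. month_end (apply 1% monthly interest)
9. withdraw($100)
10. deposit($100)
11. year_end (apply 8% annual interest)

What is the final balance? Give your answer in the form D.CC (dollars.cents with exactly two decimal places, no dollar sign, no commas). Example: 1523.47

After 1 (month_end (apply 1% monthly interest)): balance=$0.00 total_interest=$0.00
After 2 (deposit($50)): balance=$50.00 total_interest=$0.00
After 3 (deposit($500)): balance=$550.00 total_interest=$0.00
After 4 (deposit($100)): balance=$650.00 total_interest=$0.00
After 5 (deposit($200)): balance=$850.00 total_interest=$0.00
After 6 (year_end (apply 8% annual interest)): balance=$918.00 total_interest=$68.00
After 7 (deposit($100)): balance=$1018.00 total_interest=$68.00
After 8 (month_end (apply 1% monthly interest)): balance=$1028.18 total_interest=$78.18
After 9 (withdraw($100)): balance=$928.18 total_interest=$78.18
After 10 (deposit($100)): balance=$1028.18 total_interest=$78.18
After 11 (year_end (apply 8% annual interest)): balance=$1110.43 total_interest=$160.43

Answer: 1110.43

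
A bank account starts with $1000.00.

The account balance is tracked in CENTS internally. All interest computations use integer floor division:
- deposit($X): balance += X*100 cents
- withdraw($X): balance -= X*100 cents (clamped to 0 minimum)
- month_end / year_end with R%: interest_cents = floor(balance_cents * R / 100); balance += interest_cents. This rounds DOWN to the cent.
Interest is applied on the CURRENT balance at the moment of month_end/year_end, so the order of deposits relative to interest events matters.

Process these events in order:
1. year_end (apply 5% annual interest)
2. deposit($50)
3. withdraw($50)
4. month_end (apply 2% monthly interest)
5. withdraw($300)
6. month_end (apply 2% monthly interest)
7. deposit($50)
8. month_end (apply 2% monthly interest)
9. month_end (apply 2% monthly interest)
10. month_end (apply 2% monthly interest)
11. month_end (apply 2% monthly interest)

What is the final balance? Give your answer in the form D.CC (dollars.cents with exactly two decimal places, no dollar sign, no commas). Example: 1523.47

Answer: 905.35

Derivation:
After 1 (year_end (apply 5% annual interest)): balance=$1050.00 total_interest=$50.00
After 2 (deposit($50)): balance=$1100.00 total_interest=$50.00
After 3 (withdraw($50)): balance=$1050.00 total_interest=$50.00
After 4 (month_end (apply 2% monthly interest)): balance=$1071.00 total_interest=$71.00
After 5 (withdraw($300)): balance=$771.00 total_interest=$71.00
After 6 (month_end (apply 2% monthly interest)): balance=$786.42 total_interest=$86.42
After 7 (deposit($50)): balance=$836.42 total_interest=$86.42
After 8 (month_end (apply 2% monthly interest)): balance=$853.14 total_interest=$103.14
After 9 (month_end (apply 2% monthly interest)): balance=$870.20 total_interest=$120.20
After 10 (month_end (apply 2% monthly interest)): balance=$887.60 total_interest=$137.60
After 11 (month_end (apply 2% monthly interest)): balance=$905.35 total_interest=$155.35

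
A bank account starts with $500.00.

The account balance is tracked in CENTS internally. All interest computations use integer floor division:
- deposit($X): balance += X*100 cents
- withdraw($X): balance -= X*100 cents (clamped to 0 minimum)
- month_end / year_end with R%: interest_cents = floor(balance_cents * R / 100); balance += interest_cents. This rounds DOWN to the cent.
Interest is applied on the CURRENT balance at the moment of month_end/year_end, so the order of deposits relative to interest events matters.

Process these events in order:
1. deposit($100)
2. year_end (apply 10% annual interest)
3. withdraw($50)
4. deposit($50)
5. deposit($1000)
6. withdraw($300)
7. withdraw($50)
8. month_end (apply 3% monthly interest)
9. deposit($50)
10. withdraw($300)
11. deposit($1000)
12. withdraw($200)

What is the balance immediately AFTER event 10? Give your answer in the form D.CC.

Answer: 1099.30

Derivation:
After 1 (deposit($100)): balance=$600.00 total_interest=$0.00
After 2 (year_end (apply 10% annual interest)): balance=$660.00 total_interest=$60.00
After 3 (withdraw($50)): balance=$610.00 total_interest=$60.00
After 4 (deposit($50)): balance=$660.00 total_interest=$60.00
After 5 (deposit($1000)): balance=$1660.00 total_interest=$60.00
After 6 (withdraw($300)): balance=$1360.00 total_interest=$60.00
After 7 (withdraw($50)): balance=$1310.00 total_interest=$60.00
After 8 (month_end (apply 3% monthly interest)): balance=$1349.30 total_interest=$99.30
After 9 (deposit($50)): balance=$1399.30 total_interest=$99.30
After 10 (withdraw($300)): balance=$1099.30 total_interest=$99.30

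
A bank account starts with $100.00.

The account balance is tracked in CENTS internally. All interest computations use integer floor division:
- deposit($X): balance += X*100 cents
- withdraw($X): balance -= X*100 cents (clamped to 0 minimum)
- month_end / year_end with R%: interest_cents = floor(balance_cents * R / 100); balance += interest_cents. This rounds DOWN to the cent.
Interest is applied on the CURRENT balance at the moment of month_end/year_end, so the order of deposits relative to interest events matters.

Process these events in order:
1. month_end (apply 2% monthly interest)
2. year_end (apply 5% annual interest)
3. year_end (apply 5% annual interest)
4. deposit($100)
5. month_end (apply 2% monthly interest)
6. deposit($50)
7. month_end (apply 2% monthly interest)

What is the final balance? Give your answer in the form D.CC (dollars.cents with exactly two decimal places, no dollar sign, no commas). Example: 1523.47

After 1 (month_end (apply 2% monthly interest)): balance=$102.00 total_interest=$2.00
After 2 (year_end (apply 5% annual interest)): balance=$107.10 total_interest=$7.10
After 3 (year_end (apply 5% annual interest)): balance=$112.45 total_interest=$12.45
After 4 (deposit($100)): balance=$212.45 total_interest=$12.45
After 5 (month_end (apply 2% monthly interest)): balance=$216.69 total_interest=$16.69
After 6 (deposit($50)): balance=$266.69 total_interest=$16.69
After 7 (month_end (apply 2% monthly interest)): balance=$272.02 total_interest=$22.02

Answer: 272.02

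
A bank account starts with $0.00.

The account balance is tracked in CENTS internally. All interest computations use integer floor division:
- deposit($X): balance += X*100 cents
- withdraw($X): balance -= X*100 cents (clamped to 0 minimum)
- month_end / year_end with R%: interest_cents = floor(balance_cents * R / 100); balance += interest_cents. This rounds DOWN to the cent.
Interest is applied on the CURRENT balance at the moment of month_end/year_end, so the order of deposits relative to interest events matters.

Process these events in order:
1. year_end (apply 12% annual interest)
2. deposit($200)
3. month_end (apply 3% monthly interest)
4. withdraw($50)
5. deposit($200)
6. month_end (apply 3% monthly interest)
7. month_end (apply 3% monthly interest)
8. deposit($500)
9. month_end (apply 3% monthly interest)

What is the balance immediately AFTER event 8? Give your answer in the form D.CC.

After 1 (year_end (apply 12% annual interest)): balance=$0.00 total_interest=$0.00
After 2 (deposit($200)): balance=$200.00 total_interest=$0.00
After 3 (month_end (apply 3% monthly interest)): balance=$206.00 total_interest=$6.00
After 4 (withdraw($50)): balance=$156.00 total_interest=$6.00
After 5 (deposit($200)): balance=$356.00 total_interest=$6.00
After 6 (month_end (apply 3% monthly interest)): balance=$366.68 total_interest=$16.68
After 7 (month_end (apply 3% monthly interest)): balance=$377.68 total_interest=$27.68
After 8 (deposit($500)): balance=$877.68 total_interest=$27.68

Answer: 877.68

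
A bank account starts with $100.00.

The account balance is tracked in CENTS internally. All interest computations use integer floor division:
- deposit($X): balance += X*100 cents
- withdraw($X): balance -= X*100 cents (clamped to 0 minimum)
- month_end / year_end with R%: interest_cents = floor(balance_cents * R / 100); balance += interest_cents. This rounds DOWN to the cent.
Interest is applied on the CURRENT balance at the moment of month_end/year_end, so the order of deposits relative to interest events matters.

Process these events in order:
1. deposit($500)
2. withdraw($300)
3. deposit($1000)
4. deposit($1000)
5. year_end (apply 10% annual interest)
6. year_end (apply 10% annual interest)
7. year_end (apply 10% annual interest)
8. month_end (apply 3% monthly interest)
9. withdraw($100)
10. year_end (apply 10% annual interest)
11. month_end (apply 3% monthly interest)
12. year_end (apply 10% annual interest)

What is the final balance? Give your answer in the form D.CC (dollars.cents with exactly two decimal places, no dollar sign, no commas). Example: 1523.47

After 1 (deposit($500)): balance=$600.00 total_interest=$0.00
After 2 (withdraw($300)): balance=$300.00 total_interest=$0.00
After 3 (deposit($1000)): balance=$1300.00 total_interest=$0.00
After 4 (deposit($1000)): balance=$2300.00 total_interest=$0.00
After 5 (year_end (apply 10% annual interest)): balance=$2530.00 total_interest=$230.00
After 6 (year_end (apply 10% annual interest)): balance=$2783.00 total_interest=$483.00
After 7 (year_end (apply 10% annual interest)): balance=$3061.30 total_interest=$761.30
After 8 (month_end (apply 3% monthly interest)): balance=$3153.13 total_interest=$853.13
After 9 (withdraw($100)): balance=$3053.13 total_interest=$853.13
After 10 (year_end (apply 10% annual interest)): balance=$3358.44 total_interest=$1158.44
After 11 (month_end (apply 3% monthly interest)): balance=$3459.19 total_interest=$1259.19
After 12 (year_end (apply 10% annual interest)): balance=$3805.10 total_interest=$1605.10

Answer: 3805.10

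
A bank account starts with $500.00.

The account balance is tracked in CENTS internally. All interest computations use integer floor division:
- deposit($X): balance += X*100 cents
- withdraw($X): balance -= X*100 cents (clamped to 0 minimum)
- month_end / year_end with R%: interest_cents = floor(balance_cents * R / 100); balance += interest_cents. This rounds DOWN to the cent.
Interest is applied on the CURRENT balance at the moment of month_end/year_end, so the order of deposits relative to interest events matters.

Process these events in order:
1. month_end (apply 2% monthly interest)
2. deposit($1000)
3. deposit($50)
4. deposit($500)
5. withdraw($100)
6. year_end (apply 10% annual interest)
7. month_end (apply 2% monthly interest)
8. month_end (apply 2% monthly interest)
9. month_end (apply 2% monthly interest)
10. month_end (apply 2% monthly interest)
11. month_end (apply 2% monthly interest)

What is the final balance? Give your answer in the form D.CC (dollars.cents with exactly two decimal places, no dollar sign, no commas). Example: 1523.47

Answer: 2380.38

Derivation:
After 1 (month_end (apply 2% monthly interest)): balance=$510.00 total_interest=$10.00
After 2 (deposit($1000)): balance=$1510.00 total_interest=$10.00
After 3 (deposit($50)): balance=$1560.00 total_interest=$10.00
After 4 (deposit($500)): balance=$2060.00 total_interest=$10.00
After 5 (withdraw($100)): balance=$1960.00 total_interest=$10.00
After 6 (year_end (apply 10% annual interest)): balance=$2156.00 total_interest=$206.00
After 7 (month_end (apply 2% monthly interest)): balance=$2199.12 total_interest=$249.12
After 8 (month_end (apply 2% monthly interest)): balance=$2243.10 total_interest=$293.10
After 9 (month_end (apply 2% monthly interest)): balance=$2287.96 total_interest=$337.96
After 10 (month_end (apply 2% monthly interest)): balance=$2333.71 total_interest=$383.71
After 11 (month_end (apply 2% monthly interest)): balance=$2380.38 total_interest=$430.38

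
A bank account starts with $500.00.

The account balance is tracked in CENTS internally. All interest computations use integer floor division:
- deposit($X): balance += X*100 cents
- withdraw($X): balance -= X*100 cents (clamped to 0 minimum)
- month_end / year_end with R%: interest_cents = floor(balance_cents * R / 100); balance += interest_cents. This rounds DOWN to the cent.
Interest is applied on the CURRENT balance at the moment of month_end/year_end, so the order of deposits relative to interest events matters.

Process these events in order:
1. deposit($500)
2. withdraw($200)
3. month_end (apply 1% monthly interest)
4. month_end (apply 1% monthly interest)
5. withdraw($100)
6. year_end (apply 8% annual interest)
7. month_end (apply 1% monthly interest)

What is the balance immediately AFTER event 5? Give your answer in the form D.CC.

After 1 (deposit($500)): balance=$1000.00 total_interest=$0.00
After 2 (withdraw($200)): balance=$800.00 total_interest=$0.00
After 3 (month_end (apply 1% monthly interest)): balance=$808.00 total_interest=$8.00
After 4 (month_end (apply 1% monthly interest)): balance=$816.08 total_interest=$16.08
After 5 (withdraw($100)): balance=$716.08 total_interest=$16.08

Answer: 716.08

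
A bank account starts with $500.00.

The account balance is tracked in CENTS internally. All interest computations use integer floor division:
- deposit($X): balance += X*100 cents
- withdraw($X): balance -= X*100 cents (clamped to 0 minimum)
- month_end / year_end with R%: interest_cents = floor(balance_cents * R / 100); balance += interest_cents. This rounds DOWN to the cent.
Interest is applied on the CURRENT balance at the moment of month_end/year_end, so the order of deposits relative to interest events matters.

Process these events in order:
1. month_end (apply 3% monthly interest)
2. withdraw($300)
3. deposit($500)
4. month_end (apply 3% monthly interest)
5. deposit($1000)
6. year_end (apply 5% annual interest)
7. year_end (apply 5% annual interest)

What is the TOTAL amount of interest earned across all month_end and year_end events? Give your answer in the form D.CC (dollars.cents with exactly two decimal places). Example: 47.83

After 1 (month_end (apply 3% monthly interest)): balance=$515.00 total_interest=$15.00
After 2 (withdraw($300)): balance=$215.00 total_interest=$15.00
After 3 (deposit($500)): balance=$715.00 total_interest=$15.00
After 4 (month_end (apply 3% monthly interest)): balance=$736.45 total_interest=$36.45
After 5 (deposit($1000)): balance=$1736.45 total_interest=$36.45
After 6 (year_end (apply 5% annual interest)): balance=$1823.27 total_interest=$123.27
After 7 (year_end (apply 5% annual interest)): balance=$1914.43 total_interest=$214.43

Answer: 214.43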